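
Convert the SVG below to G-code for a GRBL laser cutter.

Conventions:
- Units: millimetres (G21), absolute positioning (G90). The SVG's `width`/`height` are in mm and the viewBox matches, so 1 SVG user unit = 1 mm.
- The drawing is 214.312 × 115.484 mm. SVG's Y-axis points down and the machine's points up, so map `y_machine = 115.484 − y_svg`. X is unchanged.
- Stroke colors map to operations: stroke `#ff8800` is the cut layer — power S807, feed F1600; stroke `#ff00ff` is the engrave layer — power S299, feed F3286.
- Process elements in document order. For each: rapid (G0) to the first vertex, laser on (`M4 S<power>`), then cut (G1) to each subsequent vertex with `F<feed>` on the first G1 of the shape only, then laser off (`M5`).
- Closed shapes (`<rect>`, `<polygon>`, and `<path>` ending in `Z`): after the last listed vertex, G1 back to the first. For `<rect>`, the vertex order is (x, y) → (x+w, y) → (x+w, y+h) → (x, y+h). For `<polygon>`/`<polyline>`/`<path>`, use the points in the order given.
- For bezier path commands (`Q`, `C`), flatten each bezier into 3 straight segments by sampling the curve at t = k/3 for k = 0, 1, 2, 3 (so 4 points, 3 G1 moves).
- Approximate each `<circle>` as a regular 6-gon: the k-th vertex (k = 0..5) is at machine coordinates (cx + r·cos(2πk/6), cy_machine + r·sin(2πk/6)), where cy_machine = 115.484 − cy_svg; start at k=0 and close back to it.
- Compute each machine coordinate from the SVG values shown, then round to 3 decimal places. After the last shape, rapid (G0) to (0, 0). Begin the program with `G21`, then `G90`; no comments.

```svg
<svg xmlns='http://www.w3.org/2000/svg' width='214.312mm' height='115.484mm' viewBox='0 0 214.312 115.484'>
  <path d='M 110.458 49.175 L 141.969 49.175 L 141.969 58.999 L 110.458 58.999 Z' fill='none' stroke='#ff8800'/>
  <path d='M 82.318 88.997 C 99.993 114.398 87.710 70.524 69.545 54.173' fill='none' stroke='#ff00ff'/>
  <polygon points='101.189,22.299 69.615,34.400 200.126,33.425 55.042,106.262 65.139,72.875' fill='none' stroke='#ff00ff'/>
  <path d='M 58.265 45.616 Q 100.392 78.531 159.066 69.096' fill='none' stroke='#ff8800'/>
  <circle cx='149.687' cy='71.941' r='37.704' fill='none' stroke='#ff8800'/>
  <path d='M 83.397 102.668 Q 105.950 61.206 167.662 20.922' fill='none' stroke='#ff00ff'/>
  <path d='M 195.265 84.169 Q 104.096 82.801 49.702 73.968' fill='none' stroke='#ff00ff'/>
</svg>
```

G21
G90
G0 X110.458 Y66.309
M4 S807
G1 X141.969 Y66.309 F1600
G1 X141.969 Y56.485
G1 X110.458 Y56.485
G1 X110.458 Y66.309
M5
G0 X82.318 Y26.487
M4 S299
G1 X90.899 Y20.593 F3286
G1 X84.858 Y39.371
G1 X69.545 Y61.311
M5
G0 X101.189 Y93.185
M4 S299
G1 X69.615 Y81.084 F3286
G1 X200.126 Y82.059
G1 X55.042 Y9.222
G1 X65.139 Y42.609
G1 X101.189 Y93.185
M5
G0 X58.265 Y69.868
M4 S807
G1 X88.188 Y52.630 F1600
G1 X121.789 Y44.804
G1 X159.066 Y46.388
M5
G0 X187.391 Y43.543
M4 S807
G1 X168.539 Y76.196 F1600
G1 X130.835 Y76.196
G1 X111.983 Y43.543
G1 X130.835 Y10.890
G1 X168.539 Y10.890
G1 X187.391 Y43.543
M5
G0 X83.397 Y12.816
M4 S299
G1 X102.783 Y40.326 F3286
G1 X130.872 Y67.575
G1 X167.662 Y94.562
M5
G0 X195.265 Y31.315
M4 S299
G1 X138.572 Y33.056 F3286
G1 X90.051 Y36.457
G1 X49.702 Y41.516
M5
G0 X0.000 Y0.000

1 u = 1 mm; y_m = 115.484 − y.

[1] `<path>` rectangle, #ff8800→cut S807 F1600: (110.458,66.309) → (141.969,66.309) → (141.969,56.485) → (110.458,56.485) → (110.458,66.309) (closed)

[2] `<path>` cubic bezier, #ff00ff→engrave S299 F3286: (82.318,26.487) → (90.899,20.593) → (84.858,39.371) → (69.545,61.311)

[3] `<polygon>` closed polygon, #ff00ff→engrave S299 F3286: (101.189,93.185) → (69.615,81.084) → (200.126,82.059) → (55.042,9.222) → (65.139,42.609) → (101.189,93.185) (closed)

[4] `<path>` quadratic bezier, #ff8800→cut S807 F1600: (58.265,69.868) → (88.188,52.630) → (121.789,44.804) → (159.066,46.388)

[5] `<circle>` circle, #ff8800→cut S807 F1600: (187.391,43.543) → (168.539,76.196) → (130.835,76.196) → (111.983,43.543) → (130.835,10.890) → (168.539,10.890) → (187.391,43.543) (closed)

[6] `<path>` quadratic bezier, #ff00ff→engrave S299 F3286: (83.397,12.816) → (102.783,40.326) → (130.872,67.575) → (167.662,94.562)

[7] `<path>` quadratic bezier, #ff00ff→engrave S299 F3286: (195.265,31.315) → (138.572,33.056) → (90.051,36.457) → (49.702,41.516)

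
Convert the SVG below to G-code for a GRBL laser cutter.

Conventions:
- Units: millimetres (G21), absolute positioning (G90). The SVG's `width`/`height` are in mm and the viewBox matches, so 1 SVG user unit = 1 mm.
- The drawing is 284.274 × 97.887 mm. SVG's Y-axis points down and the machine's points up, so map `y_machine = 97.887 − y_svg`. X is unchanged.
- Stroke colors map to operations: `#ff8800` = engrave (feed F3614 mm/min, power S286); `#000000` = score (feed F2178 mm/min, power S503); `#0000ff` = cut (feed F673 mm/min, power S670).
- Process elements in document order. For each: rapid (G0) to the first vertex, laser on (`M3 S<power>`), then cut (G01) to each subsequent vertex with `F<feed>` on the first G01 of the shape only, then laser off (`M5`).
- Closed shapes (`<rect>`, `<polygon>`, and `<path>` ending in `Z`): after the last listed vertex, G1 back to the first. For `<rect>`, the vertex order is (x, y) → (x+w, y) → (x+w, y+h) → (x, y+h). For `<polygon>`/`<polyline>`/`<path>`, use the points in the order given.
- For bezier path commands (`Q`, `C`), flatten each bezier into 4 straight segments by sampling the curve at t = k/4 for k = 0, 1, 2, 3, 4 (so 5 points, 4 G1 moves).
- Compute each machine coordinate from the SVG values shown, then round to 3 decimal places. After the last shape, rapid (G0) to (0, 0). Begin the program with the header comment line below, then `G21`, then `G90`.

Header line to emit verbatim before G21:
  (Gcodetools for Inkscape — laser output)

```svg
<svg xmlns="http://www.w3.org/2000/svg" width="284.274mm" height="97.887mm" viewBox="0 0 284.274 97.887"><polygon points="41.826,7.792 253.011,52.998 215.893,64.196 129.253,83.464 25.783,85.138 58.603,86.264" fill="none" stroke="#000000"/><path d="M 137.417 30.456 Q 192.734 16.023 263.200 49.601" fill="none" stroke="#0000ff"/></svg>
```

1 u = 1 mm; y_m = 97.887 − y.

[1] `<polygon>` closed polygon, #000000→score S503 F2178: (41.826,90.095) → (253.011,44.889) → (215.893,33.691) → (129.253,14.423) → (25.783,12.749) → (58.603,11.623) → (41.826,90.095) (closed)

[2] `<path>` quadratic bezier, #0000ff→cut S670 F673: (137.417,67.431) → (166.022,71.647) → (196.521,69.861) → (228.914,62.074) → (263.200,48.286)

(Gcodetools for Inkscape — laser output)
G21
G90
G0 X41.826 Y90.095
M3 S503
G01 X253.011 Y44.889 F2178
G01 X215.893 Y33.691
G01 X129.253 Y14.423
G01 X25.783 Y12.749
G01 X58.603 Y11.623
G01 X41.826 Y90.095
M5
G0 X137.417 Y67.431
M3 S670
G01 X166.022 Y71.647 F673
G01 X196.521 Y69.861
G01 X228.914 Y62.074
G01 X263.200 Y48.286
M5
G0 X0.000 Y0.000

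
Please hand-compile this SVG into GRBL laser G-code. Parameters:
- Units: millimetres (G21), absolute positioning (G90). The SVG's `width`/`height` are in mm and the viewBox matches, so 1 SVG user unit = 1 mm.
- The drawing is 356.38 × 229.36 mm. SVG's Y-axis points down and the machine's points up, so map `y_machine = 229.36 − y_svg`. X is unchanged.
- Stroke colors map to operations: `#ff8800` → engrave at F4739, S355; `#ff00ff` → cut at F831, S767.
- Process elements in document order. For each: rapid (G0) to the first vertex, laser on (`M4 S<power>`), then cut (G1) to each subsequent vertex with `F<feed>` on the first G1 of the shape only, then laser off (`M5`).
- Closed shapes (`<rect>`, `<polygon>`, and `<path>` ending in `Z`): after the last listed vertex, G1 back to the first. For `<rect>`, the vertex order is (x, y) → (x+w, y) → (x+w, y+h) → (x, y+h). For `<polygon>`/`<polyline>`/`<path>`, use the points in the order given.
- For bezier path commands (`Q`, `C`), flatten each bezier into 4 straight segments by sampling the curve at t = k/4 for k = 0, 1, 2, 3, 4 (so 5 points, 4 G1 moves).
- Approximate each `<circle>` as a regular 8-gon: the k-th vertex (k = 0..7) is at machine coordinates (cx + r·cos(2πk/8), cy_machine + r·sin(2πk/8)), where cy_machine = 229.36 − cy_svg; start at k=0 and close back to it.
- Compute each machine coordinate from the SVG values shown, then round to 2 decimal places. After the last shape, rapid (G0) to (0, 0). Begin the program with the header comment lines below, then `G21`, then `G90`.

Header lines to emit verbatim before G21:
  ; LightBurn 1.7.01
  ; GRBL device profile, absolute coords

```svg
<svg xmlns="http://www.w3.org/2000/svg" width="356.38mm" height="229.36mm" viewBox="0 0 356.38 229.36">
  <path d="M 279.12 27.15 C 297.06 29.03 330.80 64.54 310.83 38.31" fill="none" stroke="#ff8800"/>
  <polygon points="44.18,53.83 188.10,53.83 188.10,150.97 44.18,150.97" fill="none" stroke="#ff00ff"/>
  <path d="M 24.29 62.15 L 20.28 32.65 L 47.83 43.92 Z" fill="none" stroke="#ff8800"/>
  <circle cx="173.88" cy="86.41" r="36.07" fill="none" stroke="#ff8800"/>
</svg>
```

; LightBurn 1.7.01
; GRBL device profile, absolute coords
G21
G90
G0 X279.12 Y202.21
M4 S355
G1 X294.45 Y195.98 F4739
G1 X309.19 Y186.09
G1 X316.82 Y181.46
G1 X310.83 Y191.05
M5
G0 X44.18 Y175.53
M4 S767
G1 X188.10 Y175.53 F831
G1 X188.10 Y78.39
G1 X44.18 Y78.39
G1 X44.18 Y175.53
M5
G0 X24.29 Y167.21
M4 S355
G1 X20.28 Y196.71 F4739
G1 X47.83 Y185.44
G1 X24.29 Y167.21
M5
G0 X209.95 Y142.95
M4 S355
G1 X199.39 Y168.46 F4739
G1 X173.88 Y179.02
G1 X148.37 Y168.46
G1 X137.81 Y142.95
G1 X148.37 Y117.44
G1 X173.88 Y106.88
G1 X199.39 Y117.44
G1 X209.95 Y142.95
M5
G0 X0.00 Y0.00

Since the viewBox matches the mm dimensions, user units are millimetres directly. The only transform is the Y-flip y_m = 229.36 − y_svg.

Shape 1 is a cubic bezier drawn with `<path>`. Its stroke #ff8800 means engrave at S355, F4739. After flipping Y the toolpath is (279.12,202.21) → (294.45,195.98) → (309.19,186.09) → (316.82,181.46) → (310.83,191.05).

Shape 2 is a rectangle drawn with `<polygon>`. Its stroke #ff00ff means cut at S767, F831. After flipping Y the toolpath is (44.18,175.53) → (188.10,175.53) → (188.10,78.39) → (44.18,78.39) → (44.18,175.53), returning to the start.

Shape 3 is a regular polygon drawn with `<path>`. Its stroke #ff8800 means engrave at S355, F4739. After flipping Y the toolpath is (24.29,167.21) → (20.28,196.71) → (47.83,185.44) → (24.29,167.21), returning to the start.

Shape 4 is a circle drawn with `<circle>`. Its stroke #ff8800 means engrave at S355, F4739. After flipping Y the toolpath is (209.95,142.95) → (199.39,168.46) → (173.88,179.02) → (148.37,168.46) → (137.81,142.95) → (148.37,117.44) → (173.88,106.88) → (199.39,117.44) → (209.95,142.95), returning to the start.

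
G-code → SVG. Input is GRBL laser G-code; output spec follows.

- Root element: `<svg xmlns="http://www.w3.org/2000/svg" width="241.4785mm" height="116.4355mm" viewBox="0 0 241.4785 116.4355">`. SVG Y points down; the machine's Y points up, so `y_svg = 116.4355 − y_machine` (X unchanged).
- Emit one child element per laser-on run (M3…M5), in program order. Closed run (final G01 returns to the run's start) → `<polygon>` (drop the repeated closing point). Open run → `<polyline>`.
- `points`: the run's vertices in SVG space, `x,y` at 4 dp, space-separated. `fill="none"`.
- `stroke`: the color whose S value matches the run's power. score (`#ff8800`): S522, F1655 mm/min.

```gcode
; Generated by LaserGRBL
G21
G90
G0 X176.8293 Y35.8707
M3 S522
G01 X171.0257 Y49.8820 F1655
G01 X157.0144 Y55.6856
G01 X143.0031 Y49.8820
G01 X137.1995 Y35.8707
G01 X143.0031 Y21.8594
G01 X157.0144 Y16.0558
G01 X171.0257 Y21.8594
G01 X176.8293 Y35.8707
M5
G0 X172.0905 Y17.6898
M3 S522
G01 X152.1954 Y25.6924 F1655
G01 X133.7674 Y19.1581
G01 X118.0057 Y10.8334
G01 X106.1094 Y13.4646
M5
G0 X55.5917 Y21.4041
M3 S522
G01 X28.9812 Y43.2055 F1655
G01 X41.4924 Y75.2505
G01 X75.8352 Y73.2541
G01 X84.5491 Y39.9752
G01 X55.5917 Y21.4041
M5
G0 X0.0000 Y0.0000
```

y_svg = 116.4355 − y_m. Every run uses S522, so all elements get stroke `#ff8800` (score).

[1] closed run; points: 176.8293,80.5648 171.0257,66.5535 157.0144,60.7499 143.0031,66.5535 137.1995,80.5648 143.0031,94.5761 157.0144,100.3797 171.0257,94.5761

[2] open run; points: 172.0905,98.7457 152.1954,90.7431 133.7674,97.2774 118.0057,105.6021 106.1094,102.9709

[3] closed run; points: 55.5917,95.0314 28.9812,73.2300 41.4924,41.1850 75.8352,43.1814 84.5491,76.4603

<svg xmlns="http://www.w3.org/2000/svg" width="241.4785mm" height="116.4355mm" viewBox="0 0 241.4785 116.4355">
  <polygon points="176.8293,80.5648 171.0257,66.5535 157.0144,60.7499 143.0031,66.5535 137.1995,80.5648 143.0031,94.5761 157.0144,100.3797 171.0257,94.5761" fill="none" stroke="#ff8800"/>
  <polyline points="172.0905,98.7457 152.1954,90.7431 133.7674,97.2774 118.0057,105.6021 106.1094,102.9709" fill="none" stroke="#ff8800"/>
  <polygon points="55.5917,95.0314 28.9812,73.2300 41.4924,41.1850 75.8352,43.1814 84.5491,76.4603" fill="none" stroke="#ff8800"/>
</svg>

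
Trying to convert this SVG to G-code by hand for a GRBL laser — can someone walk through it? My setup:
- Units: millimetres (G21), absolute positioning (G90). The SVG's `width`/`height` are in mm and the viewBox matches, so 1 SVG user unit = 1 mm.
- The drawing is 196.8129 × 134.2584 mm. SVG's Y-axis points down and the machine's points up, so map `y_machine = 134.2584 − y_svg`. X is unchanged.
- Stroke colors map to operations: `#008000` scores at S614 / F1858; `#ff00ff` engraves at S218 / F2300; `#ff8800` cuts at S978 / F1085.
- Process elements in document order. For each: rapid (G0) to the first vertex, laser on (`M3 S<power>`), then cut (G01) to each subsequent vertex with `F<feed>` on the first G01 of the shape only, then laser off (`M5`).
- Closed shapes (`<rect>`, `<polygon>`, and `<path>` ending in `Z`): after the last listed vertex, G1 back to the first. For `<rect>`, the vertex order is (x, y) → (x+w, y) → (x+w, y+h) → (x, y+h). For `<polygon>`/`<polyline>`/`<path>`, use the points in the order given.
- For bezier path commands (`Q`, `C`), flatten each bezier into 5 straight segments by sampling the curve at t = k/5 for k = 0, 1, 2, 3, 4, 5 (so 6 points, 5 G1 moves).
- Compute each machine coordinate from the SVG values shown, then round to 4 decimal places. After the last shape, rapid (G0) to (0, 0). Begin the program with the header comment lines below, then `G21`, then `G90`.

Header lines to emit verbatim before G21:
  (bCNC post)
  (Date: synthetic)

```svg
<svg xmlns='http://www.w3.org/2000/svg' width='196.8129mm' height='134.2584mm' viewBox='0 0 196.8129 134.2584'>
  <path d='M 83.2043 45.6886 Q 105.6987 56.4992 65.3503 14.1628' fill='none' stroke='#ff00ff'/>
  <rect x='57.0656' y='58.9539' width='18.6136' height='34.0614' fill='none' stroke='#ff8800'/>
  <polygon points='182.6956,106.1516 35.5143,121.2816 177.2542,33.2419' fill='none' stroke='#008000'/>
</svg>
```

(bCNC post)
(Date: synthetic)
G21
G90
G0 X83.2043 Y88.5698
M3 S218
G01 X89.6883 Y86.3714 F2300
G01 X91.1450 Y88.4248
G01 X87.5742 Y94.7300
G01 X78.9759 Y105.2869
G01 X65.3503 Y120.0956
M5
G0 X57.0656 Y75.3045
M3 S978
G01 X75.6792 Y75.3045 F1085
G01 X75.6792 Y41.2431
G01 X57.0656 Y41.2431
G01 X57.0656 Y75.3045
M5
G0 X182.6956 Y28.1068
M3 S614
G01 X35.5143 Y12.9768 F1858
G01 X177.2542 Y101.0165
G01 X182.6956 Y28.1068
M5
G0 X0.0000 Y0.0000

Since the viewBox matches the mm dimensions, user units are millimetres directly. The only transform is the Y-flip y_m = 134.2584 − y_svg.

Shape 1 is a quadratic bezier drawn with `<path>`. Its stroke #ff00ff means engrave at S218, F2300. After flipping Y the toolpath is (83.2043,88.5698) → (89.6883,86.3714) → (91.1450,88.4248) → (87.5742,94.7300) → (78.9759,105.2869) → (65.3503,120.0956).

Shape 2 is a rectangle drawn with `<rect>`. Its stroke #ff8800 means cut at S978, F1085. After flipping Y the toolpath is (57.0656,75.3045) → (75.6792,75.3045) → (75.6792,41.2431) → (57.0656,41.2431) → (57.0656,75.3045), returning to the start.

Shape 3 is a closed polygon drawn with `<polygon>`. Its stroke #008000 means score at S614, F1858. After flipping Y the toolpath is (182.6956,28.1068) → (35.5143,12.9768) → (177.2542,101.0165) → (182.6956,28.1068), returning to the start.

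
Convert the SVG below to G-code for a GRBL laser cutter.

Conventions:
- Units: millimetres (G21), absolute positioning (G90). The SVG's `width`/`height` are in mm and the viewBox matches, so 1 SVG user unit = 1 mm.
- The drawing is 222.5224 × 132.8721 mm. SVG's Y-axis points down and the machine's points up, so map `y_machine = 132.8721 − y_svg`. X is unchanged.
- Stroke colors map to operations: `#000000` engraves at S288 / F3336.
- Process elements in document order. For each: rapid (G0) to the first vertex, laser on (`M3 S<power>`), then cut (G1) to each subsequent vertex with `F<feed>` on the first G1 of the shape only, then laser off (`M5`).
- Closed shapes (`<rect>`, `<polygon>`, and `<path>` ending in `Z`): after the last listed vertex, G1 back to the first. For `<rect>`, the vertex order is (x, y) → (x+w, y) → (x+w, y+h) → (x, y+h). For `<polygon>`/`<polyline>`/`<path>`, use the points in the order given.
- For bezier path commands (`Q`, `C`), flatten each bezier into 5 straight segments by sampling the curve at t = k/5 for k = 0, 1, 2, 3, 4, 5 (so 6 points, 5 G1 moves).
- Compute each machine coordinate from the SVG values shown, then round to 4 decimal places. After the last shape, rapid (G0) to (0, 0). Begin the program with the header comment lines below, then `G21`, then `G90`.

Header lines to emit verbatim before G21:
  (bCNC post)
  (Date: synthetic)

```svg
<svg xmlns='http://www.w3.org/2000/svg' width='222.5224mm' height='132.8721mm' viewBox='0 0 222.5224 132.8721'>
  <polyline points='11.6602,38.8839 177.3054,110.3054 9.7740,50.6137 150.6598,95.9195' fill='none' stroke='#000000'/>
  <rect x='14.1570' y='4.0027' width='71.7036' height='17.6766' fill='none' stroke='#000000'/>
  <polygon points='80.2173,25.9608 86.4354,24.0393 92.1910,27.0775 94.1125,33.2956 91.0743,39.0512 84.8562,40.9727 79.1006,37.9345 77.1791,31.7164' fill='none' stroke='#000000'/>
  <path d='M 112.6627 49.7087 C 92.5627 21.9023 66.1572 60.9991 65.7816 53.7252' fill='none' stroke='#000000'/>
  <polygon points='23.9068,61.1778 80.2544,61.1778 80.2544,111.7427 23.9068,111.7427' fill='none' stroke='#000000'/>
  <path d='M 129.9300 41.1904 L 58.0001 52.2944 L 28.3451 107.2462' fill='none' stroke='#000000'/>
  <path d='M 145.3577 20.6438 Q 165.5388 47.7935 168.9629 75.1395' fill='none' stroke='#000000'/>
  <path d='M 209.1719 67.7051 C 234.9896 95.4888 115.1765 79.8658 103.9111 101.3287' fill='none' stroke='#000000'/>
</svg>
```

Since the viewBox matches the mm dimensions, user units are millimetres directly. The only transform is the Y-flip y_m = 132.8721 − y_svg.

Shape 1 is a open polyline drawn with `<polyline>`. Its stroke #000000 means engrave at S288, F3336. After flipping Y the toolpath is (11.6602,93.9882) → (177.3054,22.5667) → (9.7740,82.2584) → (150.6598,36.9526).

Shape 2 is a rectangle drawn with `<rect>`. Its stroke #000000 means engrave at S288, F3336. After flipping Y the toolpath is (14.1570,128.8694) → (85.8606,128.8694) → (85.8606,111.1928) → (14.1570,111.1928) → (14.1570,128.8694), returning to the start.

Shape 3 is a regular polygon drawn with `<polygon>`. Its stroke #000000 means engrave at S288, F3336. After flipping Y the toolpath is (80.2173,106.9113) → (86.4354,108.8328) → (92.1910,105.7946) → (94.1125,99.5765) → (91.0743,93.8209) → (84.8562,91.8994) → (79.1006,94.9376) → (77.1791,101.1557) → (80.2173,106.9113), returning to the start.

Shape 4 is a cubic bezier drawn with `<path>`. Its stroke #000000 means engrave at S288, F3336. After flipping Y the toolpath is (112.6627,83.1634) → (100.1047,92.7250) → (87.5855,91.6671) → (76.6572,85.4266) → (68.8719,79.4409) → (65.7816,79.1469).

Shape 5 is a rectangle drawn with `<polygon>`. Its stroke #000000 means engrave at S288, F3336. After flipping Y the toolpath is (23.9068,71.6943) → (80.2544,71.6943) → (80.2544,21.1294) → (23.9068,21.1294) → (23.9068,71.6943), returning to the start.

Shape 6 is a open polyline drawn with `<path>`. Its stroke #000000 means engrave at S288, F3336. After flipping Y the toolpath is (129.9300,91.6817) → (58.0001,80.5777) → (28.3451,25.6259).

Shape 7 is a quadratic bezier drawn with `<path>`. Its stroke #000000 means engrave at S288, F3336. After flipping Y the toolpath is (145.3577,112.2283) → (152.7599,101.3606) → (158.8215,90.4771) → (163.5425,79.5780) → (166.9230,68.6631) → (168.9629,57.7326).

Shape 8 is a cubic bezier drawn with `<path>`. Its stroke #000000 means engrave at S288, F3336. After flipping Y the toolpath is (209.1719,65.1670) → (209.2203,53.0616) → (186.5178,47.5102) → (153.2651,44.6492) → (121.6626,40.6148) → (103.9111,31.5434).

(bCNC post)
(Date: synthetic)
G21
G90
G0 X11.6602 Y93.9882
M3 S288
G1 X177.3054 Y22.5667 F3336
G1 X9.7740 Y82.2584
G1 X150.6598 Y36.9526
M5
G0 X14.1570 Y128.8694
M3 S288
G1 X85.8606 Y128.8694 F3336
G1 X85.8606 Y111.1928
G1 X14.1570 Y111.1928
G1 X14.1570 Y128.8694
M5
G0 X80.2173 Y106.9113
M3 S288
G1 X86.4354 Y108.8328 F3336
G1 X92.1910 Y105.7946
G1 X94.1125 Y99.5765
G1 X91.0743 Y93.8209
G1 X84.8562 Y91.8994
G1 X79.1006 Y94.9376
G1 X77.1791 Y101.1557
G1 X80.2173 Y106.9113
M5
G0 X112.6627 Y83.1634
M3 S288
G1 X100.1047 Y92.7250 F3336
G1 X87.5855 Y91.6671
G1 X76.6572 Y85.4266
G1 X68.8719 Y79.4409
G1 X65.7816 Y79.1469
M5
G0 X23.9068 Y71.6943
M3 S288
G1 X80.2544 Y71.6943 F3336
G1 X80.2544 Y21.1294
G1 X23.9068 Y21.1294
G1 X23.9068 Y71.6943
M5
G0 X129.9300 Y91.6817
M3 S288
G1 X58.0001 Y80.5777 F3336
G1 X28.3451 Y25.6259
M5
G0 X145.3577 Y112.2283
M3 S288
G1 X152.7599 Y101.3606 F3336
G1 X158.8215 Y90.4771
G1 X163.5425 Y79.5780
G1 X166.9230 Y68.6631
G1 X168.9629 Y57.7326
M5
G0 X209.1719 Y65.1670
M3 S288
G1 X209.2203 Y53.0616 F3336
G1 X186.5178 Y47.5102
G1 X153.2651 Y44.6492
G1 X121.6626 Y40.6148
G1 X103.9111 Y31.5434
M5
G0 X0.0000 Y0.0000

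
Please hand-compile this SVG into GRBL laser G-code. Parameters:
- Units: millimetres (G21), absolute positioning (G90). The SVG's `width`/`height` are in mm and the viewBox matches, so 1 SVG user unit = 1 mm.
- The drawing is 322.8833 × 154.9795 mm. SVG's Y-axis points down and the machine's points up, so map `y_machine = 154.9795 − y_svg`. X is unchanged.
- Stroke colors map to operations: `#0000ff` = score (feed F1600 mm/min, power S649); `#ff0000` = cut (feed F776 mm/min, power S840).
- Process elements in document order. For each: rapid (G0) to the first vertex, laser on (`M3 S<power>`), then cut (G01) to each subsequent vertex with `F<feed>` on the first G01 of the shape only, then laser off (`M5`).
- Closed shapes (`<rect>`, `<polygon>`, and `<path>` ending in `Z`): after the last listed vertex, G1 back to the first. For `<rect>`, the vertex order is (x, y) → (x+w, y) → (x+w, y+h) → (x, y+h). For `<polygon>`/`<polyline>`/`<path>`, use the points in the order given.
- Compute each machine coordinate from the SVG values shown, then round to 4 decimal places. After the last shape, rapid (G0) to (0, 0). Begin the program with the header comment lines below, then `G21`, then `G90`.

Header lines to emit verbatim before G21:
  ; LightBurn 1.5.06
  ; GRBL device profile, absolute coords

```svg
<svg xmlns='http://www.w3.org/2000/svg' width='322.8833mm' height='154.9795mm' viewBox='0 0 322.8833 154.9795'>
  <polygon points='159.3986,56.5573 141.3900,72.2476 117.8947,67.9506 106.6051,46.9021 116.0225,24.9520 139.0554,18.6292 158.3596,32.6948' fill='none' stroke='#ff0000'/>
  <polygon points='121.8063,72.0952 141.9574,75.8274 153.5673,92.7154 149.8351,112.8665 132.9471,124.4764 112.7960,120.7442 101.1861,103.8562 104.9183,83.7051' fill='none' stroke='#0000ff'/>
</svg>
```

; LightBurn 1.5.06
; GRBL device profile, absolute coords
G21
G90
G0 X159.3986 Y98.4222
M3 S840
G01 X141.3900 Y82.7319 F776
G01 X117.8947 Y87.0289
G01 X106.6051 Y108.0774
G01 X116.0225 Y130.0275
G01 X139.0554 Y136.3503
G01 X158.3596 Y122.2847
G01 X159.3986 Y98.4222
M5
G0 X121.8063 Y82.8843
M3 S649
G01 X141.9574 Y79.1521 F1600
G01 X153.5673 Y62.2641
G01 X149.8351 Y42.1130
G01 X132.9471 Y30.5031
G01 X112.7960 Y34.2353
G01 X101.1861 Y51.1233
G01 X104.9183 Y71.2744
G01 X121.8063 Y82.8843
M5
G0 X0.0000 Y0.0000

1 u = 1 mm; y_m = 154.9795 − y.

[1] `<polygon>` regular polygon, #ff0000→cut S840 F776: (159.3986,98.4222) → (141.3900,82.7319) → (117.8947,87.0289) → (106.6051,108.0774) → (116.0225,130.0275) → (139.0554,136.3503) → (158.3596,122.2847) → (159.3986,98.4222) (closed)

[2] `<polygon>` regular polygon, #0000ff→score S649 F1600: (121.8063,82.8843) → (141.9574,79.1521) → (153.5673,62.2641) → (149.8351,42.1130) → (132.9471,30.5031) → (112.7960,34.2353) → (101.1861,51.1233) → (104.9183,71.2744) → (121.8063,82.8843) (closed)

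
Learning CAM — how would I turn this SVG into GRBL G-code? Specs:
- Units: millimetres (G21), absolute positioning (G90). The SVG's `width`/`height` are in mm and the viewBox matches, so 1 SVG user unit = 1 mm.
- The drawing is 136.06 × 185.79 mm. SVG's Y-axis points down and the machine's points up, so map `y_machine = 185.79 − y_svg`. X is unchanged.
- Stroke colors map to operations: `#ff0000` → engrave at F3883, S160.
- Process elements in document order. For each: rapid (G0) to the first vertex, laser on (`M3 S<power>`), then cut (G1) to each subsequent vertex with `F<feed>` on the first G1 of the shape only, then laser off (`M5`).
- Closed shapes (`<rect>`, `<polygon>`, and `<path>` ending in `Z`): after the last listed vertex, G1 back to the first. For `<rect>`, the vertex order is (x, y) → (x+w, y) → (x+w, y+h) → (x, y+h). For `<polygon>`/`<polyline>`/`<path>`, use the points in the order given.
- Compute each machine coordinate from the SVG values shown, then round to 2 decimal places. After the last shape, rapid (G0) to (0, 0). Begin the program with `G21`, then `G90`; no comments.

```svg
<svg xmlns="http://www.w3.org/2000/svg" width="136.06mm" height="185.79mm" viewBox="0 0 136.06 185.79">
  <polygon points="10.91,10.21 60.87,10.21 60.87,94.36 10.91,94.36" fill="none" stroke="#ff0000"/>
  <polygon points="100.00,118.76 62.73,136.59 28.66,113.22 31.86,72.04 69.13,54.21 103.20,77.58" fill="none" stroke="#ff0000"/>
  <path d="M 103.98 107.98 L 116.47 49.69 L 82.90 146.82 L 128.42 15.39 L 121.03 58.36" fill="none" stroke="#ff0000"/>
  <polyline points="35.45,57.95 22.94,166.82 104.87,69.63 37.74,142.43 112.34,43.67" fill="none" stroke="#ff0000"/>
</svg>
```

viewBox `0 0 136.06 185.79` with mm width/height → 1 unit = 1 mm. Flip: y_m = 185.79 − y_svg.

**Shape 1** — `<polygon>` rectangle, stroke `#ff0000` → engrave (S160, F3883). Machine vertices: (10.91,175.58) → (60.87,175.58) → (60.87,91.43) → (10.91,91.43) → (10.91,175.58). Closed: final G1 returns to the first vertex.

**Shape 2** — `<polygon>` regular polygon, stroke `#ff0000` → engrave (S160, F3883). Machine vertices: (100.00,67.03) → (62.73,49.20) → (28.66,72.57) → (31.86,113.75) → (69.13,131.58) → (103.20,108.21) → (100.00,67.03). Closed: final G1 returns to the first vertex.

**Shape 3** — `<path>` open polyline, stroke `#ff0000` → engrave (S160, F3883). Machine vertices: (103.98,77.81) → (116.47,136.10) → (82.90,38.97) → (128.42,170.40) → (121.03,127.43). Open path.

**Shape 4** — `<polyline>` open polyline, stroke `#ff0000` → engrave (S160, F3883). Machine vertices: (35.45,127.84) → (22.94,18.97) → (104.87,116.16) → (37.74,43.36) → (112.34,142.12). Open path.

G21
G90
G0 X10.91 Y175.58
M3 S160
G1 X60.87 Y175.58 F3883
G1 X60.87 Y91.43
G1 X10.91 Y91.43
G1 X10.91 Y175.58
M5
G0 X100.00 Y67.03
M3 S160
G1 X62.73 Y49.20 F3883
G1 X28.66 Y72.57
G1 X31.86 Y113.75
G1 X69.13 Y131.58
G1 X103.20 Y108.21
G1 X100.00 Y67.03
M5
G0 X103.98 Y77.81
M3 S160
G1 X116.47 Y136.10 F3883
G1 X82.90 Y38.97
G1 X128.42 Y170.40
G1 X121.03 Y127.43
M5
G0 X35.45 Y127.84
M3 S160
G1 X22.94 Y18.97 F3883
G1 X104.87 Y116.16
G1 X37.74 Y43.36
G1 X112.34 Y142.12
M5
G0 X0.00 Y0.00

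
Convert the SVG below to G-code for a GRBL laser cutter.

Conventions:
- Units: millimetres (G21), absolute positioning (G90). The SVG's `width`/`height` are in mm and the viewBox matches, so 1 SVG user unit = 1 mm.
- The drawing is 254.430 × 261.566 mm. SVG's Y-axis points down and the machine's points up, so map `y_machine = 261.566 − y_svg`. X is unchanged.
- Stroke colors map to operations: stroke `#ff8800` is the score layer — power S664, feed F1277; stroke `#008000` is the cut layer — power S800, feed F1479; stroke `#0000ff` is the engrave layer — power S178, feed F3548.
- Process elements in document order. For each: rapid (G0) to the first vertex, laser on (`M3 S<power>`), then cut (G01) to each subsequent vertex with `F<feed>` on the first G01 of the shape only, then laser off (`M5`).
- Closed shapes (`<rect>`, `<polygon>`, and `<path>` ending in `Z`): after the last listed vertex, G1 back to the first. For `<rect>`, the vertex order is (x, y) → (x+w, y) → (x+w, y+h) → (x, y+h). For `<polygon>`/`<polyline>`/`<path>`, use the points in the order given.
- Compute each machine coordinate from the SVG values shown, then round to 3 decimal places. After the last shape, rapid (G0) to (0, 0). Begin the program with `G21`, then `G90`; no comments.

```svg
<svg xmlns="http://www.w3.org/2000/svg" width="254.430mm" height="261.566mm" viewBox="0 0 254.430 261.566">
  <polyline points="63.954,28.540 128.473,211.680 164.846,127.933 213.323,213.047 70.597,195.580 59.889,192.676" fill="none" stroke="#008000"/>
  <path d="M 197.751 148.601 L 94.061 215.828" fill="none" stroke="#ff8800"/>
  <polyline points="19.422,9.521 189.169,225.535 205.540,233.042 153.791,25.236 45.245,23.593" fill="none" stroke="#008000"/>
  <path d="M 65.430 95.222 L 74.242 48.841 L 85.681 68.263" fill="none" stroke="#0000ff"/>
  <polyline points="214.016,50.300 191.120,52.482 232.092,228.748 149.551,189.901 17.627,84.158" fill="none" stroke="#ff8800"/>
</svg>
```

G21
G90
G0 X63.954 Y233.026
M3 S800
G01 X128.473 Y49.886 F1479
G01 X164.846 Y133.633
G01 X213.323 Y48.519
G01 X70.597 Y65.986
G01 X59.889 Y68.890
M5
G0 X197.751 Y112.965
M3 S664
G01 X94.061 Y45.738 F1277
M5
G0 X19.422 Y252.045
M3 S800
G01 X189.169 Y36.031 F1479
G01 X205.540 Y28.524
G01 X153.791 Y236.330
G01 X45.245 Y237.973
M5
G0 X65.430 Y166.344
M3 S178
G01 X74.242 Y212.725 F3548
G01 X85.681 Y193.303
M5
G0 X214.016 Y211.266
M3 S664
G01 X191.120 Y209.084 F1277
G01 X232.092 Y32.818
G01 X149.551 Y71.665
G01 X17.627 Y177.408
M5
G0 X0.000 Y0.000

viewBox `0 0 254.430 261.566` with mm width/height → 1 unit = 1 mm. Flip: y_m = 261.566 − y_svg.

**Shape 1** — `<polyline>` open polyline, stroke `#008000` → cut (S800, F1479). Machine vertices: (63.954,233.026) → (128.473,49.886) → (164.846,133.633) → (213.323,48.519) → (70.597,65.986) → (59.889,68.890). Open path.

**Shape 2** — `<path>` line segment, stroke `#ff8800` → score (S664, F1277). Machine vertices: (197.751,112.965) → (94.061,45.738). Open path.

**Shape 3** — `<polyline>` open polyline, stroke `#008000` → cut (S800, F1479). Machine vertices: (19.422,252.045) → (189.169,36.031) → (205.540,28.524) → (153.791,236.330) → (45.245,237.973). Open path.

**Shape 4** — `<path>` open polyline, stroke `#0000ff` → engrave (S178, F3548). Machine vertices: (65.430,166.344) → (74.242,212.725) → (85.681,193.303). Open path.

**Shape 5** — `<polyline>` open polyline, stroke `#ff8800` → score (S664, F1277). Machine vertices: (214.016,211.266) → (191.120,209.084) → (232.092,32.818) → (149.551,71.665) → (17.627,177.408). Open path.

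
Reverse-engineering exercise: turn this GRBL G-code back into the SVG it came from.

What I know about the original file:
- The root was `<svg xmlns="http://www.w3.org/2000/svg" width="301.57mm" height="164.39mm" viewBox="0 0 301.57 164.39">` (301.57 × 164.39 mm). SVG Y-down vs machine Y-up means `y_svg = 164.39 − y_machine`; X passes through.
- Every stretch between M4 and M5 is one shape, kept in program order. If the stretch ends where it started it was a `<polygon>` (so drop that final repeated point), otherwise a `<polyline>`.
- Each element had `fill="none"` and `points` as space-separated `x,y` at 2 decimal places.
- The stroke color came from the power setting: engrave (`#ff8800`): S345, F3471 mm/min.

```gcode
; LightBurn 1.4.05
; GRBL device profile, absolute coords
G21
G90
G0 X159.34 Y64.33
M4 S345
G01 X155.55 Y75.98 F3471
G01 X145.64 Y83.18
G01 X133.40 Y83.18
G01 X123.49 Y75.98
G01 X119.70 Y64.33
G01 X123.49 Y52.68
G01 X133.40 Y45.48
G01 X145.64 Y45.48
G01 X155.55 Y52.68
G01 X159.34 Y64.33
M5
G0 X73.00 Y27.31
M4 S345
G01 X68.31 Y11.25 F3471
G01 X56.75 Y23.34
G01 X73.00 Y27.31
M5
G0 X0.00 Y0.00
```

<svg xmlns="http://www.w3.org/2000/svg" width="301.57mm" height="164.39mm" viewBox="0 0 301.57 164.39">
  <polygon points="159.34,100.06 155.55,88.41 145.64,81.21 133.40,81.21 123.49,88.41 119.70,100.06 123.49,111.71 133.40,118.91 145.64,118.91 155.55,111.71" fill="none" stroke="#ff8800"/>
  <polygon points="73.00,137.08 68.31,153.14 56.75,141.05" fill="none" stroke="#ff8800"/>
</svg>

Machine Y-up, SVG Y-down with viewBox height 164.39, so y_svg = 164.39 − y_machine; X carries over. Every run uses S345, so all elements get stroke `#ff8800` (engrave).

Run 1: The run returns to its start, so emit a `<polygon>` with points (Y-flipped): 159.34,100.06 155.55,88.41 145.64,81.21 133.40,81.21 123.49,88.41 119.70,100.06 123.49,111.71 133.40,118.91 145.64,118.91 155.55,111.71.

Run 2: The run returns to its start, so emit a `<polygon>` with points (Y-flipped): 73.00,137.08 68.31,153.14 56.75,141.05.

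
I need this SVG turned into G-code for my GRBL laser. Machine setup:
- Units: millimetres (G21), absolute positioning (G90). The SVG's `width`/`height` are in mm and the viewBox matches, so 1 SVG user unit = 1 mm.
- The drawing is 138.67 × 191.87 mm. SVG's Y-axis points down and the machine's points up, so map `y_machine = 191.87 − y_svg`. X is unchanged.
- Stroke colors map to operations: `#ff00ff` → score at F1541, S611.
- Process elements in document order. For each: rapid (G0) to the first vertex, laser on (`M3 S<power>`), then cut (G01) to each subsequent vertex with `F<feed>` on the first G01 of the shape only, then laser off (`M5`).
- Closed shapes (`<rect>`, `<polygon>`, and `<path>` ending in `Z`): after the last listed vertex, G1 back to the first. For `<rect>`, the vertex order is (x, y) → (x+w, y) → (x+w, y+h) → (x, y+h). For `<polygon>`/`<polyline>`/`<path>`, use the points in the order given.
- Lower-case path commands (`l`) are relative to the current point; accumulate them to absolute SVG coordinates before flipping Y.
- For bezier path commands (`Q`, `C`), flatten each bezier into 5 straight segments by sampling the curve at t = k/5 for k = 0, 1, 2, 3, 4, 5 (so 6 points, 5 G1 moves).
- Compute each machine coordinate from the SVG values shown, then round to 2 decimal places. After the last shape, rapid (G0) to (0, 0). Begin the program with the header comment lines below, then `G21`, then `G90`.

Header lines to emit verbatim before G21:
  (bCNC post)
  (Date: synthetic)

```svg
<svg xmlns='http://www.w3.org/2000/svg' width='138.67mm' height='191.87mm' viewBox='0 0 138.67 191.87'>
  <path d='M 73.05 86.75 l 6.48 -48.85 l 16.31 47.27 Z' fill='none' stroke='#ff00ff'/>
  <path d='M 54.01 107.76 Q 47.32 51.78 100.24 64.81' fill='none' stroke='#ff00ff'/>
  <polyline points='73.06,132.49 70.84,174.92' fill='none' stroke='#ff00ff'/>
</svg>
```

(bCNC post)
(Date: synthetic)
G21
G90
G0 X73.05 Y105.12
M3 S611
G01 X79.53 Y153.97 F1541
G01 X95.84 Y106.70
G01 X73.05 Y105.12
M5
G0 X54.01 Y84.11
M3 S611
G01 X53.72 Y103.74 F1541
G01 X58.20 Y117.85
G01 X67.44 Y126.44
G01 X81.46 Y129.51
G01 X100.24 Y127.06
M5
G0 X73.06 Y59.38
M3 S611
G01 X70.84 Y16.95 F1541
M5
G0 X0.00 Y0.00

viewBox `0 0 138.67 191.87` with mm width/height → 1 unit = 1 mm. Flip: y_m = 191.87 − y_svg.

**Shape 1** — `<path>` closed polygon, stroke `#ff00ff` → score (S611, F1541). Machine vertices: (73.05,105.12) → (79.53,153.97) → (95.84,106.70) → (73.05,105.12). Closed: final G1 returns to the first vertex.

**Shape 2** — `<path>` quadratic bezier, stroke `#ff00ff` → score (S611, F1541). Control points (SVG): P0=(54.01,107.76), P1=(47.32,51.78), P2=(100.24,64.81); sampled at t=k/5. Machine vertices: (54.01,84.11) → (53.72,103.74) → (58.20,117.85) → (67.44,126.44) → (81.46,129.51) → (100.24,127.06). Open path.

**Shape 3** — `<polyline>` line segment, stroke `#ff00ff` → score (S611, F1541). Machine vertices: (73.06,59.38) → (70.84,16.95). Open path.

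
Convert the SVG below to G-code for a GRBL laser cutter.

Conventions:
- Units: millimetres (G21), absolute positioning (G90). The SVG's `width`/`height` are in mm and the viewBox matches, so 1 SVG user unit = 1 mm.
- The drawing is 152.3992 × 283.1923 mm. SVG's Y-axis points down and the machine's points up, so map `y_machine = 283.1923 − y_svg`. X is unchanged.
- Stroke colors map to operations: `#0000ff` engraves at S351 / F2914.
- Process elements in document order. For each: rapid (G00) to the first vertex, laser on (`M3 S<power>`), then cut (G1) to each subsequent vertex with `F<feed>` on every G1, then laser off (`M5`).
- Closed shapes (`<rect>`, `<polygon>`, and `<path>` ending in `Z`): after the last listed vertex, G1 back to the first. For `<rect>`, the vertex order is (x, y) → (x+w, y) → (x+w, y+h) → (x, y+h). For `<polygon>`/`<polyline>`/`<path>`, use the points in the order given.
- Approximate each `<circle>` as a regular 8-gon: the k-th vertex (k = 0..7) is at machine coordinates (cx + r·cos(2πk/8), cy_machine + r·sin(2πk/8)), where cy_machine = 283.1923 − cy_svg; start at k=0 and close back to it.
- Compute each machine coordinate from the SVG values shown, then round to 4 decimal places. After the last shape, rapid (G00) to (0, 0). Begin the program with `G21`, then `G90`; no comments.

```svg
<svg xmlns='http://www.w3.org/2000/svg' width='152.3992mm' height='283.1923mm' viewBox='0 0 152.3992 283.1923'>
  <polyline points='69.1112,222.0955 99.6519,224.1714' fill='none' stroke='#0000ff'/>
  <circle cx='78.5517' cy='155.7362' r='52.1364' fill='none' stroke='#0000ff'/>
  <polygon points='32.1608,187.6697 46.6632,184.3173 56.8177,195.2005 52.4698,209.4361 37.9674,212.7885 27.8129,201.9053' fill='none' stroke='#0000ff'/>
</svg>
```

G21
G90
G00 X69.1112 Y61.0968
M3 S351
G1 X99.6519 Y59.0209 F2914
M5
G00 X130.6881 Y127.4561
M3 S351
G1 X115.4177 Y164.3221 F2914
G1 X78.5517 Y179.5925 F2914
G1 X41.6857 Y164.3221 F2914
G1 X26.4153 Y127.4561 F2914
G1 X41.6857 Y90.5901 F2914
G1 X78.5517 Y75.3197 F2914
G1 X115.4177 Y90.5901 F2914
G1 X130.6881 Y127.4561 F2914
M5
G00 X32.1608 Y95.5226
M3 S351
G1 X46.6632 Y98.8750 F2914
G1 X56.8177 Y87.9918 F2914
G1 X52.4698 Y73.7562 F2914
G1 X37.9674 Y70.4038 F2914
G1 X27.8129 Y81.2870 F2914
G1 X32.1608 Y95.5226 F2914
M5
G00 X0.0000 Y0.0000

viewBox `0 0 152.3992 283.1923` with mm width/height → 1 unit = 1 mm. Flip: y_m = 283.1923 − y_svg.

**Shape 1** — `<polyline>` line segment, stroke `#0000ff` → engrave (S351, F2914). Machine vertices: (69.1112,61.0968) → (99.6519,59.0209). Open path.

**Shape 2** — `<circle>` circle, stroke `#0000ff` → engrave (S351, F2914). Machine vertices: (130.6881,127.4561) → (115.4177,164.3221) → (78.5517,179.5925) → (41.6857,164.3221) → (26.4153,127.4561) → (41.6857,90.5901) → (78.5517,75.3197) → (115.4177,90.5901) → (130.6881,127.4561). Closed: final G1 returns to the first vertex.

**Shape 3** — `<polygon>` regular polygon, stroke `#0000ff` → engrave (S351, F2914). Machine vertices: (32.1608,95.5226) → (46.6632,98.8750) → (56.8177,87.9918) → (52.4698,73.7562) → (37.9674,70.4038) → (27.8129,81.2870) → (32.1608,95.5226). Closed: final G1 returns to the first vertex.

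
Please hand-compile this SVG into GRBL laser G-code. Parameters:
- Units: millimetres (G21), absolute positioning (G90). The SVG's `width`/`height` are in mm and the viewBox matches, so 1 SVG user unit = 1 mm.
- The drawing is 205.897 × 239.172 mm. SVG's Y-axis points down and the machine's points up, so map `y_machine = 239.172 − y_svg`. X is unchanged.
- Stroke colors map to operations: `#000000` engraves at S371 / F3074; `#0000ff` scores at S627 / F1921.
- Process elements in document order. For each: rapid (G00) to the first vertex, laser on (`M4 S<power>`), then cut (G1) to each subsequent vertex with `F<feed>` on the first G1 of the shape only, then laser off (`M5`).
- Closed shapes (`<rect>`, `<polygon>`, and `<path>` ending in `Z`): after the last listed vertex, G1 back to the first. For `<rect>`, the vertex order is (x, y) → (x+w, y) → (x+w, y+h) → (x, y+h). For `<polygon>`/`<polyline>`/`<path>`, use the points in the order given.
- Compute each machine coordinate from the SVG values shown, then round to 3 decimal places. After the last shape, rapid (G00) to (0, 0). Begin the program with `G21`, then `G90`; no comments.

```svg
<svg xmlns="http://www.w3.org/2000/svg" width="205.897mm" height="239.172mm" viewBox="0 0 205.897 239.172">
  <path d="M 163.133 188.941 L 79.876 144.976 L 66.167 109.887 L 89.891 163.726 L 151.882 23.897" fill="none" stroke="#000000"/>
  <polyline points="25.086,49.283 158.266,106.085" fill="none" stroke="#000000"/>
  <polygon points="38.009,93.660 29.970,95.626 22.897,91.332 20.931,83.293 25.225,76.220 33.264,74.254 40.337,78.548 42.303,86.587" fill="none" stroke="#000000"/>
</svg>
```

G21
G90
G00 X163.133 Y50.231
M4 S371
G1 X79.876 Y94.196 F3074
G1 X66.167 Y129.285
G1 X89.891 Y75.446
G1 X151.882 Y215.275
M5
G00 X25.086 Y189.889
M4 S371
G1 X158.266 Y133.087 F3074
M5
G00 X38.009 Y145.512
M4 S371
G1 X29.970 Y143.546 F3074
G1 X22.897 Y147.840
G1 X20.931 Y155.879
G1 X25.225 Y162.952
G1 X33.264 Y164.918
G1 X40.337 Y160.624
G1 X42.303 Y152.585
G1 X38.009 Y145.512
M5
G00 X0.000 Y0.000

Since the viewBox matches the mm dimensions, user units are millimetres directly. The only transform is the Y-flip y_m = 239.172 − y_svg.

Shape 1 is a open polyline drawn with `<path>`. Its stroke #000000 means engrave at S371, F3074. After flipping Y the toolpath is (163.133,50.231) → (79.876,94.196) → (66.167,129.285) → (89.891,75.446) → (151.882,215.275).

Shape 2 is a line segment drawn with `<polyline>`. Its stroke #000000 means engrave at S371, F3074. After flipping Y the toolpath is (25.086,189.889) → (158.266,133.087).

Shape 3 is a regular polygon drawn with `<polygon>`. Its stroke #000000 means engrave at S371, F3074. After flipping Y the toolpath is (38.009,145.512) → (29.970,143.546) → (22.897,147.840) → (20.931,155.879) → (25.225,162.952) → (33.264,164.918) → (40.337,160.624) → (42.303,152.585) → (38.009,145.512), returning to the start.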